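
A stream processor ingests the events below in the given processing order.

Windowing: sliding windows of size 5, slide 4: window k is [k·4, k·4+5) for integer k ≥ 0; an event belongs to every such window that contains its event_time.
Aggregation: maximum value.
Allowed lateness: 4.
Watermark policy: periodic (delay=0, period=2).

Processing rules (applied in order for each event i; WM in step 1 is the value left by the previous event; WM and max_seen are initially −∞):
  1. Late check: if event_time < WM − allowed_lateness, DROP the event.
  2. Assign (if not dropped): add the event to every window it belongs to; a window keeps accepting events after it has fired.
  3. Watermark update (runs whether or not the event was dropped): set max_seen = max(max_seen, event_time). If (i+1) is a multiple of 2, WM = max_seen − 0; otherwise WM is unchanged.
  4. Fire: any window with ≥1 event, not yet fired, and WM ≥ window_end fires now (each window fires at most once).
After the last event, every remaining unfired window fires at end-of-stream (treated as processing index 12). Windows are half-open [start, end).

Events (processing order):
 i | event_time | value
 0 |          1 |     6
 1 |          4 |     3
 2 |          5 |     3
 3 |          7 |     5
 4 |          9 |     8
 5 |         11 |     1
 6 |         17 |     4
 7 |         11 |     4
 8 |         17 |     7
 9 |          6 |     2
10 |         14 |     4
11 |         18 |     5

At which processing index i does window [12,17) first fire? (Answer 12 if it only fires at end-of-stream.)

10

i=0 t=1 v=6: → [0,5); WM=−∞
i=1 t=4 v=3: → [4,9),[0,5); WM=4
i=2 t=5 v=3: → [4,9); WM=4
i=3 t=7 v=5: → [4,9); WM=7; [0,5) fires=6
i=4 t=9 v=8: → [8,13); WM=7
i=5 t=11 v=1: → [8,13); WM=11; [4,9) fires=5
i=6 t=17 v=4: → [16,21); WM=11
i=7 t=11 v=4: → [8,13); WM=17; [8,13) fires=8
i=8 t=17 v=7: → [16,21); WM=17
i=9 t=6 v=2: DROP (t<17-4); WM=17
i=10 t=14 v=4: → [12,17); WM=17; [12,17) fires=4
i=11 t=18 v=5: → [16,21); WM=18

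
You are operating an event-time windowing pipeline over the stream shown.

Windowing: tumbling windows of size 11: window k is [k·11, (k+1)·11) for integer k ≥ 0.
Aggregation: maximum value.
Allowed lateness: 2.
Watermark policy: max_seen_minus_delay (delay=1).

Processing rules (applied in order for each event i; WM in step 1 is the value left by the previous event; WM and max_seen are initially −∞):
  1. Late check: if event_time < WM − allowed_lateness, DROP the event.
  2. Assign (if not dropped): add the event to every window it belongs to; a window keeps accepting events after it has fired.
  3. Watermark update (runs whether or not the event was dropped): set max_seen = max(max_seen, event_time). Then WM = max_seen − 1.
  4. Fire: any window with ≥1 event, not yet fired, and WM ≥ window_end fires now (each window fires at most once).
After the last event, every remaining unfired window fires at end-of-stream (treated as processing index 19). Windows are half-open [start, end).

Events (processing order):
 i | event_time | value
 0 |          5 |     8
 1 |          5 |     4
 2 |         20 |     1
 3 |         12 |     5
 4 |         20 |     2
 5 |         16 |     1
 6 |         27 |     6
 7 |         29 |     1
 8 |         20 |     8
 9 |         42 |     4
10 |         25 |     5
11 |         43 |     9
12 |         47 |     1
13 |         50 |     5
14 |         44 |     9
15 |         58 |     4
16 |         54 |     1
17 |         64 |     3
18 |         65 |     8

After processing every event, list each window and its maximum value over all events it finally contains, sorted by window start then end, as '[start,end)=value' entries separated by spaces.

i=0 t=5 v=8: → [0,11); WM=4
i=1 t=5 v=4: → [0,11); WM=4
i=2 t=20 v=1: → [11,22); WM=19; [0,11) fires=8
i=3 t=12 v=5: DROP (t<19-2); WM=19
i=4 t=20 v=2: → [11,22); WM=19
i=5 t=16 v=1: DROP (t<19-2); WM=19
i=6 t=27 v=6: → [22,33); WM=26; [11,22) fires=2
i=7 t=29 v=1: → [22,33); WM=28
i=8 t=20 v=8: DROP (t<28-2); WM=28
i=9 t=42 v=4: → [33,44); WM=41; [22,33) fires=6
i=10 t=25 v=5: DROP (t<41-2); WM=41
i=11 t=43 v=9: → [33,44); WM=42
i=12 t=47 v=1: → [44,55); WM=46; [33,44) fires=9
i=13 t=50 v=5: → [44,55); WM=49
i=14 t=44 v=9: DROP (t<49-2); WM=49
i=15 t=58 v=4: → [55,66); WM=57; [44,55) fires=5
i=16 t=54 v=1: DROP (t<57-2); WM=57
i=17 t=64 v=3: → [55,66); WM=63
i=18 t=65 v=8: → [55,66); WM=64

[0,11)=8 [11,22)=2 [22,33)=6 [33,44)=9 [44,55)=5 [55,66)=8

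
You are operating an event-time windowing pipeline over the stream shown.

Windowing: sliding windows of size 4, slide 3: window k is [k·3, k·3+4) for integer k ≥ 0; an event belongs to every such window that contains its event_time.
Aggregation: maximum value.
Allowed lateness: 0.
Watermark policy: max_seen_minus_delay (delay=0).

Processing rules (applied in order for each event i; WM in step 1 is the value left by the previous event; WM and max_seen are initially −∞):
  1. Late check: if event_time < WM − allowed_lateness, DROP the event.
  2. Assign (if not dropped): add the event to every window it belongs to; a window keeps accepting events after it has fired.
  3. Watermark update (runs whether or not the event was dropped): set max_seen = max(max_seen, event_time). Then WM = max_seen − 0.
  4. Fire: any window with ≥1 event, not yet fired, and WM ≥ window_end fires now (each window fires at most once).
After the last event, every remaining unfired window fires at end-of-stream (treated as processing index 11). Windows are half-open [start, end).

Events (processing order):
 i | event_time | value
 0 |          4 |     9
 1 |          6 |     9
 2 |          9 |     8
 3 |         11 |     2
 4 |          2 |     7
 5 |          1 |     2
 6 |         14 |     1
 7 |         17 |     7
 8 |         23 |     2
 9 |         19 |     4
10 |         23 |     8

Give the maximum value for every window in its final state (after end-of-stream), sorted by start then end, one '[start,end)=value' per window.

i=0 t=4 v=9: → [3,7); WM=4
i=1 t=6 v=9: → [6,10),[3,7); WM=6
i=2 t=9 v=8: → [9,13),[6,10); WM=9; [3,7) fires=9
i=3 t=11 v=2: → [9,13); WM=11; [6,10) fires=9
i=4 t=2 v=7: DROP (t<11-0); WM=11
i=5 t=1 v=2: DROP (t<11-0); WM=11
i=6 t=14 v=1: → [12,16); WM=14; [9,13) fires=8
i=7 t=17 v=7: → [15,19); WM=17; [12,16) fires=1
i=8 t=23 v=2: → [21,25); WM=23; [15,19) fires=7
i=9 t=19 v=4: DROP (t<23-0); WM=23
i=10 t=23 v=8: → [21,25); WM=23

[3,7)=9 [6,10)=9 [9,13)=8 [12,16)=1 [15,19)=7 [21,25)=8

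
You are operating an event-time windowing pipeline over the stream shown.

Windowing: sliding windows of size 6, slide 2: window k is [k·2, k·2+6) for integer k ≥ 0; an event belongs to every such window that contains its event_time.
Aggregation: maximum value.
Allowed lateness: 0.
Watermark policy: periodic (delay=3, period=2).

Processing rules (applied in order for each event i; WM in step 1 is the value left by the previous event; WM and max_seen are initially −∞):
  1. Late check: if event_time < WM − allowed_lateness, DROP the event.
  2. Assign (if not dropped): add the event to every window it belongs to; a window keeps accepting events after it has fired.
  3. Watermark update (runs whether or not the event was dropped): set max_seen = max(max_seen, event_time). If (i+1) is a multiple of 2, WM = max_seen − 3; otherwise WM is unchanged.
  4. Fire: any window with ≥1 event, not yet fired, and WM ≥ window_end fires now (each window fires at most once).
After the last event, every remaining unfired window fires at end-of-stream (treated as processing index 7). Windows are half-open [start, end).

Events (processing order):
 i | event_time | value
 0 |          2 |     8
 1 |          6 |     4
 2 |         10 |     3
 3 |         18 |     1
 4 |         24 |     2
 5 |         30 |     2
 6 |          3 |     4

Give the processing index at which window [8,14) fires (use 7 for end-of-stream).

3

i=0 t=2 v=8: → [2,8),[0,6); WM=−∞
i=1 t=6 v=4: → [6,12),[4,10),[2,8); WM=3
i=2 t=10 v=3: → [10,16),[8,14),[6,12); WM=3
i=3 t=18 v=1: → [18,24),[16,22),[14,20); WM=15; [0,6) fires=8 [2,8) fires=8 [4,10) fires=4 [6,12) fires=4 [8,14) fires=3
i=4 t=24 v=2: → [24,30),[22,28),[20,26); WM=15
i=5 t=30 v=2: → [30,36),[28,34),[26,32); WM=27; [10,16) fires=3 [14,20) fires=1 [16,22) fires=1 [18,24) fires=1 [20,26) fires=2
i=6 t=3 v=4: DROP (t<27-0); WM=27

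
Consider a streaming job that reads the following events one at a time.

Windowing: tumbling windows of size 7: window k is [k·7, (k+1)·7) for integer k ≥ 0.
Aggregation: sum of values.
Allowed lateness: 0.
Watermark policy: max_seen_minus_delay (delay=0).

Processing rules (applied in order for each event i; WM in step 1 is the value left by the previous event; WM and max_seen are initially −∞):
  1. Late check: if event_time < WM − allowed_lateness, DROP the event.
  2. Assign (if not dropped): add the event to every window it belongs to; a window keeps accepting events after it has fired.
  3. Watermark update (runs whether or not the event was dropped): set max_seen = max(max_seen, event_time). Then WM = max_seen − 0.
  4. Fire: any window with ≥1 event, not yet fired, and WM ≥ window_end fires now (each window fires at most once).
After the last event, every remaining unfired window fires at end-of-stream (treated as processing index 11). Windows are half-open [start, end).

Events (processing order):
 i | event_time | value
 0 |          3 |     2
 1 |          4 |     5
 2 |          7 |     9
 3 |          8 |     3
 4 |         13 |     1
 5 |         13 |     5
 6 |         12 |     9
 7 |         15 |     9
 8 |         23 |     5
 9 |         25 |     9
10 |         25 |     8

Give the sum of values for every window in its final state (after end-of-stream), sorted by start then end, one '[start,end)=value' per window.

i=0 t=3 v=2: → [0,7); WM=3
i=1 t=4 v=5: → [0,7); WM=4
i=2 t=7 v=9: → [7,14); WM=7; [0,7) fires=7
i=3 t=8 v=3: → [7,14); WM=8
i=4 t=13 v=1: → [7,14); WM=13
i=5 t=13 v=5: → [7,14); WM=13
i=6 t=12 v=9: DROP (t<13-0); WM=13
i=7 t=15 v=9: → [14,21); WM=15; [7,14) fires=18
i=8 t=23 v=5: → [21,28); WM=23; [14,21) fires=9
i=9 t=25 v=9: → [21,28); WM=25
i=10 t=25 v=8: → [21,28); WM=25

[0,7)=7 [7,14)=18 [14,21)=9 [21,28)=22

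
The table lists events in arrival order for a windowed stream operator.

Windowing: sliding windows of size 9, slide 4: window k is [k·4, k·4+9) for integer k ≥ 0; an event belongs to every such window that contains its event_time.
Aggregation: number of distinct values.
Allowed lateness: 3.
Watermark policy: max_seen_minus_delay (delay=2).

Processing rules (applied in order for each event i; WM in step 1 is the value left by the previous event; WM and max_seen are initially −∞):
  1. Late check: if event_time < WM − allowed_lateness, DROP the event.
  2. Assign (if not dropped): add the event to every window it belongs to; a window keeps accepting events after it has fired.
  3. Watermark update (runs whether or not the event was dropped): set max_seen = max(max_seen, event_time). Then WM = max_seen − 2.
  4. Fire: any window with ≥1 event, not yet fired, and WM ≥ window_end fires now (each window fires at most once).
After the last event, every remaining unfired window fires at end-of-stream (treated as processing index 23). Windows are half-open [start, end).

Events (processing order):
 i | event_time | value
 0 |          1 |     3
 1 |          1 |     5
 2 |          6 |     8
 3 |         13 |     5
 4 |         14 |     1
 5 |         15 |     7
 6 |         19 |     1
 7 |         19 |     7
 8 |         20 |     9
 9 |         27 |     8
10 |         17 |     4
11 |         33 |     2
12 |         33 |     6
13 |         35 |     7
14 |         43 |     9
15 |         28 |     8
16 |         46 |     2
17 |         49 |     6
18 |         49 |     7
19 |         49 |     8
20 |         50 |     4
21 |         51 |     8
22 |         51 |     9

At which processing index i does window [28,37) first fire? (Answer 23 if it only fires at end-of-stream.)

14

i=0 t=1 v=3: → [0,9); WM=-1
i=1 t=1 v=5: → [0,9); WM=-1
i=2 t=6 v=8: → [4,13),[0,9); WM=4
i=3 t=13 v=5: → [12,21),[8,17); WM=11; [0,9) fires=3
i=4 t=14 v=1: → [12,21),[8,17); WM=12
i=5 t=15 v=7: → [12,21),[8,17); WM=13; [4,13) fires=1
i=6 t=19 v=1: → [16,25),[12,21); WM=17; [8,17) fires=3
i=7 t=19 v=7: → [16,25),[12,21); WM=17
i=8 t=20 v=9: → [20,29),[16,25),[12,21); WM=18
i=9 t=27 v=8: → [24,33),[20,29); WM=25; [12,21) fires=4 [16,25) fires=3
i=10 t=17 v=4: DROP (t<25-3); WM=25
i=11 t=33 v=2: → [32,41),[28,37); WM=31; [20,29) fires=2
i=12 t=33 v=6: → [32,41),[28,37); WM=31
i=13 t=35 v=7: → [32,41),[28,37); WM=33; [24,33) fires=1
i=14 t=43 v=9: → [40,49),[36,45); WM=41; [28,37) fires=3 [32,41) fires=3
i=15 t=28 v=8: DROP (t<41-3); WM=41
i=16 t=46 v=2: → [44,53),[40,49); WM=44
i=17 t=49 v=6: → [48,57),[44,53); WM=47; [36,45) fires=1
i=18 t=49 v=7: → [48,57),[44,53); WM=47
i=19 t=49 v=8: → [48,57),[44,53); WM=47
i=20 t=50 v=4: → [48,57),[44,53); WM=48
i=21 t=51 v=8: → [48,57),[44,53); WM=49; [40,49) fires=2
i=22 t=51 v=9: → [48,57),[44,53); WM=49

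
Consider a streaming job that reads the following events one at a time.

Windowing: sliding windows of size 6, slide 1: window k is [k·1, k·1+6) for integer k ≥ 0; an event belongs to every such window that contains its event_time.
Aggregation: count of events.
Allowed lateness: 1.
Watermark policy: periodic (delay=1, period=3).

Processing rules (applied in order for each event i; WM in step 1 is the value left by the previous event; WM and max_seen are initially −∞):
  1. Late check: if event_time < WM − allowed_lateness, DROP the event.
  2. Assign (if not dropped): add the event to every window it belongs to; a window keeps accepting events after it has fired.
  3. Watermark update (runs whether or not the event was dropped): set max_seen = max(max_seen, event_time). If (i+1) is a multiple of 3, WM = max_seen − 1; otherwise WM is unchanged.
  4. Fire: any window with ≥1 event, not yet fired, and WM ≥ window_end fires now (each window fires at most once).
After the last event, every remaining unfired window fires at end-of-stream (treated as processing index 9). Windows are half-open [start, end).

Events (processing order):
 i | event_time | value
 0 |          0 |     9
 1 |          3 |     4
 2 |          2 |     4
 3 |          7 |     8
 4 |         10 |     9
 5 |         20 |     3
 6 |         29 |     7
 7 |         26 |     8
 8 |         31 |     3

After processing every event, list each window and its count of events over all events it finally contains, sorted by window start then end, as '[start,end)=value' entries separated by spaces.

[0,6)=3 [1,7)=2 [2,8)=3 [3,9)=2 [4,10)=1 [5,11)=2 [6,12)=2 [7,13)=2 [8,14)=1 [9,15)=1 [10,16)=1 [15,21)=1 [16,22)=1 [17,23)=1 [18,24)=1 [19,25)=1 [20,26)=1 [21,27)=1 [22,28)=1 [23,29)=1 [24,30)=2 [25,31)=2 [26,32)=3 [27,33)=2 [28,34)=2 [29,35)=2 [30,36)=1 [31,37)=1

i=0 t=0 v=9: → [0,6); WM=−∞
i=1 t=3 v=4: → [3,9),[2,8),[1,7),[0,6); WM=−∞
i=2 t=2 v=4: → [2,8),[1,7),[0,6); WM=2
i=3 t=7 v=8: → [7,13),[6,12),[5,11),[4,10),[3,9),[2,8); WM=2
i=4 t=10 v=9: → [10,16),[9,15),[8,14),[7,13),[6,12),[5,11); WM=2
i=5 t=20 v=3: → [20,26),[19,25),[18,24),[17,23),[16,22),[15,21); WM=19; [0,6) fires=3 [1,7) fires=2 [2,8) fires=3 [3,9) fires=2 [4,10) fires=1 [5,11) fires=2 [6,12) fires=2 [7,13) fires=2 [8,14) fires=1 [9,15) fires=1 [10,16) fires=1
i=6 t=29 v=7: → [29,35),[28,34),[27,33),[26,32),[25,31),[24,30); WM=19
i=7 t=26 v=8: → [26,32),[25,31),[24,30),[23,29),[22,28),[21,27); WM=19
i=8 t=31 v=3: → [31,37),[30,36),[29,35),[28,34),[27,33),[26,32); WM=30; [15,21) fires=1 [16,22) fires=1 [17,23) fires=1 [18,24) fires=1 [19,25) fires=1 [20,26) fires=1 [21,27) fires=1 [22,28) fires=1 [23,29) fires=1 [24,30) fires=2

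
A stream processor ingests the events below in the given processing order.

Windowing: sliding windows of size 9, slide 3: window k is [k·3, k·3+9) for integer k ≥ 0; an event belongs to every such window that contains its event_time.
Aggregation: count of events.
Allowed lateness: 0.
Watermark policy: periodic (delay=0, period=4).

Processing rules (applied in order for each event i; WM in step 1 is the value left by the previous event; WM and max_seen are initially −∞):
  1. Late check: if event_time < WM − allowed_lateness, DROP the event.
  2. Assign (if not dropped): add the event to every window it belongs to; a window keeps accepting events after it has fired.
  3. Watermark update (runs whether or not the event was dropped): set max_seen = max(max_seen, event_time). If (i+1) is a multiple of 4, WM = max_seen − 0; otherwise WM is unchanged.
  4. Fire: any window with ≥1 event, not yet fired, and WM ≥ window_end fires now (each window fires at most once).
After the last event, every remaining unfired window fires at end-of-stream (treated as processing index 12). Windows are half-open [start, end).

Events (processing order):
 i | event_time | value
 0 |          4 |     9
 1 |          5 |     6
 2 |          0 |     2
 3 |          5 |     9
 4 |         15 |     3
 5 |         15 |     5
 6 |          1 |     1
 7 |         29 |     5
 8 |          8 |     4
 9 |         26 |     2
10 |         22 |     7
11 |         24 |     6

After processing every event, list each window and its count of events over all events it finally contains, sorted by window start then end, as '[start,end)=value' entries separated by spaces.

[0,9)=4 [3,12)=3 [9,18)=2 [12,21)=2 [15,24)=2 [21,30)=1 [24,33)=1 [27,36)=1

i=0 t=4 v=9: → [3,12),[0,9); WM=−∞
i=1 t=5 v=6: → [3,12),[0,9); WM=−∞
i=2 t=0 v=2: → [0,9); WM=−∞
i=3 t=5 v=9: → [3,12),[0,9); WM=5
i=4 t=15 v=3: → [15,24),[12,21),[9,18); WM=5
i=5 t=15 v=5: → [15,24),[12,21),[9,18); WM=5
i=6 t=1 v=1: DROP (t<5-0); WM=5
i=7 t=29 v=5: → [27,36),[24,33),[21,30); WM=29; [0,9) fires=4 [3,12) fires=3 [9,18) fires=2 [12,21) fires=2 [15,24) fires=2
i=8 t=8 v=4: DROP (t<29-0); WM=29
i=9 t=26 v=2: DROP (t<29-0); WM=29
i=10 t=22 v=7: DROP (t<29-0); WM=29
i=11 t=24 v=6: DROP (t<29-0); WM=29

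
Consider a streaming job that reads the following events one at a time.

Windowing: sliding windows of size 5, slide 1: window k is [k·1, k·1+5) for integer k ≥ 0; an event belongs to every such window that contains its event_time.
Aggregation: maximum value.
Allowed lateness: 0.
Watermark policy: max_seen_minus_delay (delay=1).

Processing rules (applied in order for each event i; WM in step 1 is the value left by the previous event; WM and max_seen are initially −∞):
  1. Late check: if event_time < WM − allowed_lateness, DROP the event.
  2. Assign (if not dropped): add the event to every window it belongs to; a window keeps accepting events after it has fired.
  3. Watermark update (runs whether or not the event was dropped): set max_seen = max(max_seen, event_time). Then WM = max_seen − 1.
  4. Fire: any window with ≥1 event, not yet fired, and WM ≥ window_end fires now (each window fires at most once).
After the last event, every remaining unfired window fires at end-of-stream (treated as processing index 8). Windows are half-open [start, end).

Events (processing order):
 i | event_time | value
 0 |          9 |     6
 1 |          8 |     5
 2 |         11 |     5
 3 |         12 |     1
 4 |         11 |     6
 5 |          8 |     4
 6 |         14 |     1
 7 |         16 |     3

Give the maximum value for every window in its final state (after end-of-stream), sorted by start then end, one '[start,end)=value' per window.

i=0 t=9 v=6: → [9,14),[8,13),[7,12),[6,11),[5,10); WM=8
i=1 t=8 v=5: → [8,13),[7,12),[6,11),[5,10),[4,9); WM=8
i=2 t=11 v=5: → [11,16),[10,15),[9,14),[8,13),[7,12); WM=10; [4,9) fires=5 [5,10) fires=6
i=3 t=12 v=1: → [12,17),[11,16),[10,15),[9,14),[8,13); WM=11; [6,11) fires=6
i=4 t=11 v=6: → [11,16),[10,15),[9,14),[8,13),[7,12); WM=11
i=5 t=8 v=4: DROP (t<11-0); WM=11
i=6 t=14 v=1: → [14,19),[13,18),[12,17),[11,16),[10,15); WM=13; [7,12) fires=6 [8,13) fires=6
i=7 t=16 v=3: → [16,21),[15,20),[14,19),[13,18),[12,17); WM=15; [9,14) fires=6 [10,15) fires=6

[4,9)=5 [5,10)=6 [6,11)=6 [7,12)=6 [8,13)=6 [9,14)=6 [10,15)=6 [11,16)=6 [12,17)=3 [13,18)=3 [14,19)=3 [15,20)=3 [16,21)=3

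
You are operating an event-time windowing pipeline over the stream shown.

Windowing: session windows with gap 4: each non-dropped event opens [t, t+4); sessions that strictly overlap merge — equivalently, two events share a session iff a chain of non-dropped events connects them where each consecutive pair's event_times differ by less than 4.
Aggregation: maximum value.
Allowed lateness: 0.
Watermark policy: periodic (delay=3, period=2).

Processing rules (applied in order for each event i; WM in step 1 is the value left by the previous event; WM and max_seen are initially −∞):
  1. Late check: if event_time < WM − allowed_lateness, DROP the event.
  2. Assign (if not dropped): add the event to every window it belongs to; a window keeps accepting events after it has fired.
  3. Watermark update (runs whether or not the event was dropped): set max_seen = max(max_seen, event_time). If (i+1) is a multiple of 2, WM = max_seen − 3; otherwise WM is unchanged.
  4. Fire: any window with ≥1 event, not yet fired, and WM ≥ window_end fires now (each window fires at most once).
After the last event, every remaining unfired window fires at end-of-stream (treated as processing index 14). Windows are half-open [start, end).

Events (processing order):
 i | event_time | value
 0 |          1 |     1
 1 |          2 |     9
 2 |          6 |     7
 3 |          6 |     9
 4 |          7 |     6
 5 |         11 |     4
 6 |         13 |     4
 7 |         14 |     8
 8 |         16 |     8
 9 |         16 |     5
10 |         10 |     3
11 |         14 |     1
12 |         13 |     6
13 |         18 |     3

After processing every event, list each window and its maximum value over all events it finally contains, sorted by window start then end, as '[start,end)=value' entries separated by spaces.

[1,6)=9 [6,11)=9 [11,22)=8

i=0 t=1 v=1: → [1,5); WM=−∞
i=1 t=2 v=9: → [1,6); WM=-1
i=2 t=6 v=7: → [6,10); WM=-1
i=3 t=6 v=9: → [6,10); WM=3
i=4 t=7 v=6: → [6,11); WM=3
i=5 t=11 v=4: → [11,15); WM=8
i=6 t=13 v=4: → [11,17); WM=8
i=7 t=14 v=8: → [11,18); WM=11
i=8 t=16 v=8: → [11,20); WM=11
i=9 t=16 v=5: → [11,20); WM=13
i=10 t=10 v=3: DROP (t<13-0); WM=13
i=11 t=14 v=1: → [11,20); WM=13
i=12 t=13 v=6: → [11,20); WM=13
i=13 t=18 v=3: → [11,22); WM=15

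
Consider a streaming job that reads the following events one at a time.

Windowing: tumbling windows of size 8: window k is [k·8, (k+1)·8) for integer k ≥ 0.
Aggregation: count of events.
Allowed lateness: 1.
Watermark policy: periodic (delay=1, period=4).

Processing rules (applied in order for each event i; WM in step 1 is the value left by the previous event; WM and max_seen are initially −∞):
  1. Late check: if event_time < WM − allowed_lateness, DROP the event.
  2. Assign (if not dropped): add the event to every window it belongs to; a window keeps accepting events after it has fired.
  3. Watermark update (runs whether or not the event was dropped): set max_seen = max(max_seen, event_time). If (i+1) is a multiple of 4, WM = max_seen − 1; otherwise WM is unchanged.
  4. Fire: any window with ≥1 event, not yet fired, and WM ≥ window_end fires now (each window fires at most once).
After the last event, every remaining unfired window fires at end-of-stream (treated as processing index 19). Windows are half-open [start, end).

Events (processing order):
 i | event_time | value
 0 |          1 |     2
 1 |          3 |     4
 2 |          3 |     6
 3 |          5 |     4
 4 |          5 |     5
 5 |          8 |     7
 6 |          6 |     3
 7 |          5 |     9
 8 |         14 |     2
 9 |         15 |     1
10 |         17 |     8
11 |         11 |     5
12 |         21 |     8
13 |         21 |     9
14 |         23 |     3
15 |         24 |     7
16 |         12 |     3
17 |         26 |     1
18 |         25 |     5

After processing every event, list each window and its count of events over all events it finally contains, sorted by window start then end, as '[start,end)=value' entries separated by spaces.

i=0 t=1 v=2: → [0,8); WM=−∞
i=1 t=3 v=4: → [0,8); WM=−∞
i=2 t=3 v=6: → [0,8); WM=−∞
i=3 t=5 v=4: → [0,8); WM=4
i=4 t=5 v=5: → [0,8); WM=4
i=5 t=8 v=7: → [8,16); WM=4
i=6 t=6 v=3: → [0,8); WM=4
i=7 t=5 v=9: → [0,8); WM=7
i=8 t=14 v=2: → [8,16); WM=7
i=9 t=15 v=1: → [8,16); WM=7
i=10 t=17 v=8: → [16,24); WM=7
i=11 t=11 v=5: → [8,16); WM=16; [0,8) fires=7 [8,16) fires=4
i=12 t=21 v=8: → [16,24); WM=16
i=13 t=21 v=9: → [16,24); WM=16
i=14 t=23 v=3: → [16,24); WM=16
i=15 t=24 v=7: → [24,32); WM=23
i=16 t=12 v=3: DROP (t<23-1); WM=23
i=17 t=26 v=1: → [24,32); WM=23
i=18 t=25 v=5: → [24,32); WM=23

[0,8)=7 [8,16)=4 [16,24)=4 [24,32)=3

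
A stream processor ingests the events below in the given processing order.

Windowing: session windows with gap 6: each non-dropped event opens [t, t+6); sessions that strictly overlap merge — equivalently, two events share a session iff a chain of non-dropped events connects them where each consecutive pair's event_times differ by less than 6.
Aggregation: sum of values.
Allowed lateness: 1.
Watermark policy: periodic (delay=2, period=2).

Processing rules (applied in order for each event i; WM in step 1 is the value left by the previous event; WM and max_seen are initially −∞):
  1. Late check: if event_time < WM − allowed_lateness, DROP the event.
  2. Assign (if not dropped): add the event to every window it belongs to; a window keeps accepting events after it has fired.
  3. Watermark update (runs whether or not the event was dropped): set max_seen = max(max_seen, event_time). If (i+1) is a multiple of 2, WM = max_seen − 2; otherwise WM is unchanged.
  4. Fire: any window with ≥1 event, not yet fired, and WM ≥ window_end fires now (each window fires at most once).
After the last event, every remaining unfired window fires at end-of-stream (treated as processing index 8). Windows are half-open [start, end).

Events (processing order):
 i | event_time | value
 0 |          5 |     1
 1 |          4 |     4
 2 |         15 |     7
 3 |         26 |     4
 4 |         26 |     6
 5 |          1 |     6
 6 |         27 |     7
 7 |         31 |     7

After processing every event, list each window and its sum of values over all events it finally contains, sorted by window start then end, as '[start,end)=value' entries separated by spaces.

i=0 t=5 v=1: → [5,11); WM=−∞
i=1 t=4 v=4: → [4,11); WM=3
i=2 t=15 v=7: → [15,21); WM=3
i=3 t=26 v=4: → [26,32); WM=24
i=4 t=26 v=6: → [26,32); WM=24
i=5 t=1 v=6: DROP (t<24-1); WM=24
i=6 t=27 v=7: → [26,33); WM=24
i=7 t=31 v=7: → [26,37); WM=29

[4,11)=5 [15,21)=7 [26,37)=24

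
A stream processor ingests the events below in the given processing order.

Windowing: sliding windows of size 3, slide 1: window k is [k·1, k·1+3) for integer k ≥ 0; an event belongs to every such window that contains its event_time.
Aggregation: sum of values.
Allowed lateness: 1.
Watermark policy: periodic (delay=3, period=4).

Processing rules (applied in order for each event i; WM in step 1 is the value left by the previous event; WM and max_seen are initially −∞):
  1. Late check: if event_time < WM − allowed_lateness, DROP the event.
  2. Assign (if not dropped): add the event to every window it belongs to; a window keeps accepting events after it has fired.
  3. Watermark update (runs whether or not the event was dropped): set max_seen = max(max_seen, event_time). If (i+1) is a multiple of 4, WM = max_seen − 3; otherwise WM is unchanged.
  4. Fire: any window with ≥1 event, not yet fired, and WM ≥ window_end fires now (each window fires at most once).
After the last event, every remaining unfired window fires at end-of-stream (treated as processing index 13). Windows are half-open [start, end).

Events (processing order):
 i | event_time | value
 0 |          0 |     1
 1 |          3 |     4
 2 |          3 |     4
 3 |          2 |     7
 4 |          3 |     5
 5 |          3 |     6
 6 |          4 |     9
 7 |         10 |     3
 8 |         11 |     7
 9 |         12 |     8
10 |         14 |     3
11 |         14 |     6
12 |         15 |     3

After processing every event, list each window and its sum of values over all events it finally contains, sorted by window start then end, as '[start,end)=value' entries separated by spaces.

[0,3)=8 [1,4)=26 [2,5)=35 [3,6)=28 [4,7)=9 [8,11)=3 [9,12)=10 [10,13)=18 [11,14)=15 [12,15)=17 [13,16)=12 [14,17)=12 [15,18)=3

i=0 t=0 v=1: → [0,3); WM=−∞
i=1 t=3 v=4: → [3,6),[2,5),[1,4); WM=−∞
i=2 t=3 v=4: → [3,6),[2,5),[1,4); WM=−∞
i=3 t=2 v=7: → [2,5),[1,4),[0,3); WM=0
i=4 t=3 v=5: → [3,6),[2,5),[1,4); WM=0
i=5 t=3 v=6: → [3,6),[2,5),[1,4); WM=0
i=6 t=4 v=9: → [4,7),[3,6),[2,5); WM=0
i=7 t=10 v=3: → [10,13),[9,12),[8,11); WM=7; [0,3) fires=8 [1,4) fires=26 [2,5) fires=35 [3,6) fires=28 [4,7) fires=9
i=8 t=11 v=7: → [11,14),[10,13),[9,12); WM=7
i=9 t=12 v=8: → [12,15),[11,14),[10,13); WM=7
i=10 t=14 v=3: → [14,17),[13,16),[12,15); WM=7
i=11 t=14 v=6: → [14,17),[13,16),[12,15); WM=11; [8,11) fires=3
i=12 t=15 v=3: → [15,18),[14,17),[13,16); WM=11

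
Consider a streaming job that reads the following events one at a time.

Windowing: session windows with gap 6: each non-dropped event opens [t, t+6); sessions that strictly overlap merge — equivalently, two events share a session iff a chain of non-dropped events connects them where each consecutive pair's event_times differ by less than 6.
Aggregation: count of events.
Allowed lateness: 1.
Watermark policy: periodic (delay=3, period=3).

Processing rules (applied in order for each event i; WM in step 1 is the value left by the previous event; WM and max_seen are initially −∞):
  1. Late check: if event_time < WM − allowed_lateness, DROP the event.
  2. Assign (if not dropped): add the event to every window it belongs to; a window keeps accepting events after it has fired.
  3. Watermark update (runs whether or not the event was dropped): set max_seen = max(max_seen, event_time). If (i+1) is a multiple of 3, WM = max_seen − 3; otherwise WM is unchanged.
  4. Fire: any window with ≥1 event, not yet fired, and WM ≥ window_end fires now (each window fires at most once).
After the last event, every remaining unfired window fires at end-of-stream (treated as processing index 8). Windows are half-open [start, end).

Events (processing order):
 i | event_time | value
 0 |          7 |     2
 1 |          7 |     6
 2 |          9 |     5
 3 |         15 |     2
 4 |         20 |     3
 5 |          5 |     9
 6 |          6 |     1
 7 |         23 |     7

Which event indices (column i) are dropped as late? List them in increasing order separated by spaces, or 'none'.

6

i=0 t=7 v=2: → [7,13); WM=−∞
i=1 t=7 v=6: → [7,13); WM=−∞
i=2 t=9 v=5: → [7,15); WM=6
i=3 t=15 v=2: → [15,21); WM=6
i=4 t=20 v=3: → [15,26); WM=6
i=5 t=5 v=9: → [5,15); WM=17
i=6 t=6 v=1: DROP (t<17-1); WM=17
i=7 t=23 v=7: → [15,29); WM=17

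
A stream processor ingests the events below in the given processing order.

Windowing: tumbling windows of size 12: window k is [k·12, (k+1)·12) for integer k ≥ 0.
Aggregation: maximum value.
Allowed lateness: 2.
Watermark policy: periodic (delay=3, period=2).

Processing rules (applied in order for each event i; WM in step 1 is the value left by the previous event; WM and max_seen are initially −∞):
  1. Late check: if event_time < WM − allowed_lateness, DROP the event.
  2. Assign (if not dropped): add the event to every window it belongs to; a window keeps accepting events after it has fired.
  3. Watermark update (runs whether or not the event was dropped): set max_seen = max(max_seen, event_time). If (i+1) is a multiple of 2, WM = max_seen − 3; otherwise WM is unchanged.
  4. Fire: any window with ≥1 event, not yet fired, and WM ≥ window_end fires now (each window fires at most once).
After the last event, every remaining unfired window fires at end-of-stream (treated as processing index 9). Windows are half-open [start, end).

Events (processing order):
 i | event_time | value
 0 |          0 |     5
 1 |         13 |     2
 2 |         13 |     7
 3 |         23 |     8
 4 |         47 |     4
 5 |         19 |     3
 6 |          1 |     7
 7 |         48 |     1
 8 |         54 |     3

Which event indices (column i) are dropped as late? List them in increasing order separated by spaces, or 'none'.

6

i=0 t=0 v=5: → [0,12); WM=−∞
i=1 t=13 v=2: → [12,24); WM=10
i=2 t=13 v=7: → [12,24); WM=10
i=3 t=23 v=8: → [12,24); WM=20; [0,12) fires=5
i=4 t=47 v=4: → [36,48); WM=20
i=5 t=19 v=3: → [12,24); WM=44; [12,24) fires=8
i=6 t=1 v=7: DROP (t<44-2); WM=44
i=7 t=48 v=1: → [48,60); WM=45
i=8 t=54 v=3: → [48,60); WM=45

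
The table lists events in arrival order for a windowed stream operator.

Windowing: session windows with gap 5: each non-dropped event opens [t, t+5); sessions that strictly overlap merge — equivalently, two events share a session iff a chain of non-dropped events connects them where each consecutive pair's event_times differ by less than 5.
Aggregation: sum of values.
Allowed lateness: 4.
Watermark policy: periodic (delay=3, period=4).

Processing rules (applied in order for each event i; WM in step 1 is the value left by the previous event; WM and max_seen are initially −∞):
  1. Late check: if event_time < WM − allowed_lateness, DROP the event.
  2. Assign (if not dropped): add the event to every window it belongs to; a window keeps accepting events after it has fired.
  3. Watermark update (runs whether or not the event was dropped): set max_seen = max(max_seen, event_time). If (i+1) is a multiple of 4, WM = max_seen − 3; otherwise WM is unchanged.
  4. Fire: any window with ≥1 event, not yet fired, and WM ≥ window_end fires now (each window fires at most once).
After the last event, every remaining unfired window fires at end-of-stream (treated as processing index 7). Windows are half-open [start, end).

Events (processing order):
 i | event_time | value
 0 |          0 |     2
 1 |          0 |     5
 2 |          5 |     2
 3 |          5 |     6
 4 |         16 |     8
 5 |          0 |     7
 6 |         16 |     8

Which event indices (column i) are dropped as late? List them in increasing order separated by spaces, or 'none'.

i=0 t=0 v=2: → [0,5); WM=−∞
i=1 t=0 v=5: → [0,5); WM=−∞
i=2 t=5 v=2: → [5,10); WM=−∞
i=3 t=5 v=6: → [5,10); WM=2
i=4 t=16 v=8: → [16,21); WM=2
i=5 t=0 v=7: → [0,5); WM=2
i=6 t=16 v=8: → [16,21); WM=2

none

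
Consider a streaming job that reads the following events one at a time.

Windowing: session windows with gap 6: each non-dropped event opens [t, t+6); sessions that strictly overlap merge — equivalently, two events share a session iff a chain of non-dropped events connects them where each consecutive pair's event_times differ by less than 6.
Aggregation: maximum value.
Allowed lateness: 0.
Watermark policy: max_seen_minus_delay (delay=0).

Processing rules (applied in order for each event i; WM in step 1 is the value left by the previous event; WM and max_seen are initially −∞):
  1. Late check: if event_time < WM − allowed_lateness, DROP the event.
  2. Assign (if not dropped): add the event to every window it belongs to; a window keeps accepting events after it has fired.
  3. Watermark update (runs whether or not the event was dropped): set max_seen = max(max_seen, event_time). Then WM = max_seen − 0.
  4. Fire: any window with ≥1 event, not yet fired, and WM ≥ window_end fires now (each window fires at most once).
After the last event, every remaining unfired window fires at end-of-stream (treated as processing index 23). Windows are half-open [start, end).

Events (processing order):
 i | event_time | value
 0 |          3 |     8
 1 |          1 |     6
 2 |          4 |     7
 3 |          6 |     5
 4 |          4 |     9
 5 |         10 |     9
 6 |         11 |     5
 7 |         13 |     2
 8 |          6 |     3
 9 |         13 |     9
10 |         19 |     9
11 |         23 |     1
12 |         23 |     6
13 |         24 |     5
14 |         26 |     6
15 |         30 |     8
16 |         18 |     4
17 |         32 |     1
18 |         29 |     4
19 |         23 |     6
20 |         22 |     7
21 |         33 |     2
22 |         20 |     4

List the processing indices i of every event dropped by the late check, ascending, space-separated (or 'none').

1 4 8 16 18 19 20 22

i=0 t=3 v=8: → [3,9); WM=3
i=1 t=1 v=6: DROP (t<3-0); WM=3
i=2 t=4 v=7: → [3,10); WM=4
i=3 t=6 v=5: → [3,12); WM=6
i=4 t=4 v=9: DROP (t<6-0); WM=6
i=5 t=10 v=9: → [3,16); WM=10
i=6 t=11 v=5: → [3,17); WM=11
i=7 t=13 v=2: → [3,19); WM=13
i=8 t=6 v=3: DROP (t<13-0); WM=13
i=9 t=13 v=9: → [3,19); WM=13
i=10 t=19 v=9: → [19,25); WM=19
i=11 t=23 v=1: → [19,29); WM=23
i=12 t=23 v=6: → [19,29); WM=23
i=13 t=24 v=5: → [19,30); WM=24
i=14 t=26 v=6: → [19,32); WM=26
i=15 t=30 v=8: → [19,36); WM=30
i=16 t=18 v=4: DROP (t<30-0); WM=30
i=17 t=32 v=1: → [19,38); WM=32
i=18 t=29 v=4: DROP (t<32-0); WM=32
i=19 t=23 v=6: DROP (t<32-0); WM=32
i=20 t=22 v=7: DROP (t<32-0); WM=32
i=21 t=33 v=2: → [19,39); WM=33
i=22 t=20 v=4: DROP (t<33-0); WM=33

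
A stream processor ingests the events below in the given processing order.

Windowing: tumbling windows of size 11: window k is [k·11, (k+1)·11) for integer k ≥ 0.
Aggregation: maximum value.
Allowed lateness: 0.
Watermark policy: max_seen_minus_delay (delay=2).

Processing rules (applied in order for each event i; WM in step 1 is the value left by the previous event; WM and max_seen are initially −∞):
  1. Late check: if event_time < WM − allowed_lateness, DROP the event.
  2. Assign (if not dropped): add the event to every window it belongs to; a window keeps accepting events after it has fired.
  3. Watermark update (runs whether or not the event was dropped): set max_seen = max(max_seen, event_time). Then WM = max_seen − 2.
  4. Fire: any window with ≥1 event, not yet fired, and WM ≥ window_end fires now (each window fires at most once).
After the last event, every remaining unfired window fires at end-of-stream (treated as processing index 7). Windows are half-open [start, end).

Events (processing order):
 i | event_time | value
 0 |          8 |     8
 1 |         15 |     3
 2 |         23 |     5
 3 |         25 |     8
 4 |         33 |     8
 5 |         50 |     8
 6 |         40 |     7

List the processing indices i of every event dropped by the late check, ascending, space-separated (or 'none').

i=0 t=8 v=8: → [0,11); WM=6
i=1 t=15 v=3: → [11,22); WM=13; [0,11) fires=8
i=2 t=23 v=5: → [22,33); WM=21
i=3 t=25 v=8: → [22,33); WM=23; [11,22) fires=3
i=4 t=33 v=8: → [33,44); WM=31
i=5 t=50 v=8: → [44,55); WM=48; [22,33) fires=8 [33,44) fires=8
i=6 t=40 v=7: DROP (t<48-0); WM=48

6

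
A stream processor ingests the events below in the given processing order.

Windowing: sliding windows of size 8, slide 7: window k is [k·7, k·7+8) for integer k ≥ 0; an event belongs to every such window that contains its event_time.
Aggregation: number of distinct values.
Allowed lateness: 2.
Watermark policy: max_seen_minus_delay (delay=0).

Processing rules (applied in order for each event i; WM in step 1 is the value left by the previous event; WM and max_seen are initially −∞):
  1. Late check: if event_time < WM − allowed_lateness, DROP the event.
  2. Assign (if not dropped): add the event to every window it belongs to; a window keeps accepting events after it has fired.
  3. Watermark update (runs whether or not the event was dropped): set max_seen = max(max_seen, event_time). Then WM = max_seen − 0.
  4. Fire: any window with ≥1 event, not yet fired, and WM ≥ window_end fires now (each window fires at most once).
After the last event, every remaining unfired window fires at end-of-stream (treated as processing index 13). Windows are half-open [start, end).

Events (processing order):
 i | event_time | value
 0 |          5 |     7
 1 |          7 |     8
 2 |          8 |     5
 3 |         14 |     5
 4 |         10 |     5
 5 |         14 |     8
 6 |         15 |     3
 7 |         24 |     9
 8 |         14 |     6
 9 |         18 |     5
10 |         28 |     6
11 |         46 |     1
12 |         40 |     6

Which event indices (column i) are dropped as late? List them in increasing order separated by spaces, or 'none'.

4 8 9 12

i=0 t=5 v=7: → [0,8); WM=5
i=1 t=7 v=8: → [7,15),[0,8); WM=7
i=2 t=8 v=5: → [7,15); WM=8; [0,8) fires=2
i=3 t=14 v=5: → [14,22),[7,15); WM=14
i=4 t=10 v=5: DROP (t<14-2); WM=14
i=5 t=14 v=8: → [14,22),[7,15); WM=14
i=6 t=15 v=3: → [14,22); WM=15; [7,15) fires=2
i=7 t=24 v=9: → [21,29); WM=24; [14,22) fires=3
i=8 t=14 v=6: DROP (t<24-2); WM=24
i=9 t=18 v=5: DROP (t<24-2); WM=24
i=10 t=28 v=6: → [28,36),[21,29); WM=28
i=11 t=46 v=1: → [42,50); WM=46; [21,29) fires=2 [28,36) fires=1
i=12 t=40 v=6: DROP (t<46-2); WM=46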